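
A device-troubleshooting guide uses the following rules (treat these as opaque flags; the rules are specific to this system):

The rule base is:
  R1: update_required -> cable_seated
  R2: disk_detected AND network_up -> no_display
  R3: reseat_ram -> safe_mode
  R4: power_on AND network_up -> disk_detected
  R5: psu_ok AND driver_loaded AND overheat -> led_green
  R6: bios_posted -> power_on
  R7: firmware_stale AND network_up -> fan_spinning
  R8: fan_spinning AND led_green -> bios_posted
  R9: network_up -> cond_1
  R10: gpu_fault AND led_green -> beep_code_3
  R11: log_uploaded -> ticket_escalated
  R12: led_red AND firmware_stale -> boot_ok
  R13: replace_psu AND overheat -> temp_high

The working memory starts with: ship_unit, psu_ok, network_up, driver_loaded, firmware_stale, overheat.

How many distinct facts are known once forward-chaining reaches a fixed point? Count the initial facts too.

Round 1 fires R5, R7, R9, giving led_green, fan_spinning, cond_1.
Round 2 fires R8, giving bios_posted.
Round 3 fires R6, giving power_on.
Round 4 fires R4, giving disk_detected.
Round 5 fires R2, giving no_display.
Closure: {bios_posted, cond_1, disk_detected, driver_loaded, fan_spinning, firmware_stale, led_green, network_up, no_display, overheat, power_on, psu_ok, ship_unit} — 13 facts.

13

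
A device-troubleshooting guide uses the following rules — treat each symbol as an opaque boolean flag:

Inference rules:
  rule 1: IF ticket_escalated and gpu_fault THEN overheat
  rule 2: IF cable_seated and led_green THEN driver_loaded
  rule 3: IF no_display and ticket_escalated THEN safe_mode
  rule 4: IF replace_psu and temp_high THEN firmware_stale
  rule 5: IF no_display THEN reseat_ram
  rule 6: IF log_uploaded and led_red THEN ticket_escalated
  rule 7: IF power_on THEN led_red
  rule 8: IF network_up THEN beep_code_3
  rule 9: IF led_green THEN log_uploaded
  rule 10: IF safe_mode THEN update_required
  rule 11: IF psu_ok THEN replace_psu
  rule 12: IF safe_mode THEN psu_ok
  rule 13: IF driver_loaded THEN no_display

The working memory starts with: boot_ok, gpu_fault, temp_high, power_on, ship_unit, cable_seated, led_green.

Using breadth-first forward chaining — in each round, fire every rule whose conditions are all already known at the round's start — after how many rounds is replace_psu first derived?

Round 1 fires rule 2, rule 7, rule 9, giving driver_loaded, led_red, log_uploaded.
Round 2 fires rule 6, rule 13, giving ticket_escalated, no_display.
Round 3 fires rule 1, rule 3, rule 5, giving overheat, safe_mode, reseat_ram.
Round 4 fires rule 10, rule 12, giving update_required, psu_ok.
Round 5 fires rule 11, giving replace_psu.
replace_psu first appears in round 5.

5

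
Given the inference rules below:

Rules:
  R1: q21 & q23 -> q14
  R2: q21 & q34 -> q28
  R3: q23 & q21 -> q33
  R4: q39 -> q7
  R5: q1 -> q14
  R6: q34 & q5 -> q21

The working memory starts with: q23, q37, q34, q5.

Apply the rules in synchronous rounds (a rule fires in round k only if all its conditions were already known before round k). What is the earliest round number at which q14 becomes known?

2

[1] R6 [q34 & q5 -> q21]. ⇒ new: q21.
[2] R1 [q21 & q23 -> q14]; R2 [q21 & q34 -> q28]; R3 [q23 & q21 -> q33]. ⇒ new: q14, q28, q33.
q14 first appears in round 2.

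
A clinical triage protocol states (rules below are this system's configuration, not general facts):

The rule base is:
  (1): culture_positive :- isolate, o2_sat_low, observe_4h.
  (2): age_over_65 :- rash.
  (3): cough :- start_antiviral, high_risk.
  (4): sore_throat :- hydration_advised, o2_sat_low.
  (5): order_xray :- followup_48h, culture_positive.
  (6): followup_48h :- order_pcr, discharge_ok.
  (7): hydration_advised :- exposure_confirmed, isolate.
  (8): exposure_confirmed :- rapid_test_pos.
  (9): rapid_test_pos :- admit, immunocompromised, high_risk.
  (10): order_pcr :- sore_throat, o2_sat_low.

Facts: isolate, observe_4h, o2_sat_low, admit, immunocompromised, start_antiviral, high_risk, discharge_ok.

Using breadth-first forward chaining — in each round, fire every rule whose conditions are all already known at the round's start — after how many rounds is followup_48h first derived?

6

Round 1 — (1), (3), (9), derive culture_positive, cough, rapid_test_pos.
Round 2 — (8), derive exposure_confirmed.
Round 3 — (7), derive hydration_advised.
Round 4 — (4), derive sore_throat.
Round 5 — (10), derive order_pcr.
Round 6 — (6), derive followup_48h.
followup_48h first appears in round 6.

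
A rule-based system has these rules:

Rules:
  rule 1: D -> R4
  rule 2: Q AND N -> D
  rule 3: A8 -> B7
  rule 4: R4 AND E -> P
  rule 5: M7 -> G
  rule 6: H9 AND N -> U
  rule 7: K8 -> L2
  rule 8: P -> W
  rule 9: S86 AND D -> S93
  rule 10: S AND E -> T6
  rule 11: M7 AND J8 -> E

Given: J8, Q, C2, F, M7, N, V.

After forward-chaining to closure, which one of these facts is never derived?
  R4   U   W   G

U

Round 1: rule 2 [Q AND N -> D]; rule 5 [M7 -> G]; rule 11 [M7 AND J8 -> E]. Adds D, G, E.
Round 2: rule 1 [D -> R4]. Adds R4.
Round 3: rule 4 [R4 AND E -> P]. Adds P.
Round 4: rule 8 [P -> W]. Adds W.
Derived: G (round 1), R4 (round 2), W (round 4). U never appears in any round.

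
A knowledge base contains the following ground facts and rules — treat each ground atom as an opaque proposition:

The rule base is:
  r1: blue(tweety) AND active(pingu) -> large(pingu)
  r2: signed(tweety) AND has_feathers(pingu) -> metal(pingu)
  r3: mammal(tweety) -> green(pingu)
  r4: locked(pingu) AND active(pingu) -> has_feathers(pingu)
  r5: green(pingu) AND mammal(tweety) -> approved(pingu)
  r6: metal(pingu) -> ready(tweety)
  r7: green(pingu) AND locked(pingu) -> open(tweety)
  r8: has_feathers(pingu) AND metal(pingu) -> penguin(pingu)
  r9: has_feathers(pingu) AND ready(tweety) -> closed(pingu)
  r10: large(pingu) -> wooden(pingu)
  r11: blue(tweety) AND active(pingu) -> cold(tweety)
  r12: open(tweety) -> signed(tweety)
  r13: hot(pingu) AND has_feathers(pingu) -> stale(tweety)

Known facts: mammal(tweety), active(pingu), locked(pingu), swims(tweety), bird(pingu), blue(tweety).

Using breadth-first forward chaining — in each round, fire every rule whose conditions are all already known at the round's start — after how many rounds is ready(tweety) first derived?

5

Round 1: r1 [blue(tweety) AND active(pingu) -> large(pingu)]; r3 [mammal(tweety) -> green(pingu)]; r4 [locked(pingu) AND active(pingu) -> has_feathers(pingu)]; r11 [blue(tweety) AND active(pingu) -> cold(tweety)]. Adds large(pingu), green(pingu), has_feathers(pingu), cold(tweety).
Round 2: r5 [green(pingu) AND mammal(tweety) -> approved(pingu)]; r7 [green(pingu) AND locked(pingu) -> open(tweety)]; r10 [large(pingu) -> wooden(pingu)]. Adds approved(pingu), open(tweety), wooden(pingu).
Round 3: r12 [open(tweety) -> signed(tweety)]. Adds signed(tweety).
Round 4: r2 [signed(tweety) AND has_feathers(pingu) -> metal(pingu)]. Adds metal(pingu).
Round 5: r6 [metal(pingu) -> ready(tweety)]; r8 [has_feathers(pingu) AND metal(pingu) -> penguin(pingu)]. Adds ready(tweety), penguin(pingu).
ready(tweety) first appears in round 5.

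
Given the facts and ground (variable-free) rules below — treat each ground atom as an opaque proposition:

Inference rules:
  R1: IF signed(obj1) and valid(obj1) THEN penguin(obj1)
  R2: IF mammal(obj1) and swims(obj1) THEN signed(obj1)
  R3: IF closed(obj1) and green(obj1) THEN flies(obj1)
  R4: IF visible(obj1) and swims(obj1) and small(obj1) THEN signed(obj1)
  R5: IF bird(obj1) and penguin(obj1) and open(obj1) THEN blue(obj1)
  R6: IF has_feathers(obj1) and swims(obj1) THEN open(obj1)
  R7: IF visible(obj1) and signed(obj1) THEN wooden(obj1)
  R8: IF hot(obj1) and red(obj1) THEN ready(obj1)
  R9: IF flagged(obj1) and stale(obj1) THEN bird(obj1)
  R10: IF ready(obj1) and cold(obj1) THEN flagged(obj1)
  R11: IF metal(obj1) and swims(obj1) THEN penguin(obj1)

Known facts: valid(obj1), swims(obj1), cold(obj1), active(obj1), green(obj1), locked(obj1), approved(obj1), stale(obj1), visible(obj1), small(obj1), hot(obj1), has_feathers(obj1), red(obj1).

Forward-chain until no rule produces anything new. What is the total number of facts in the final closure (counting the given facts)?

21

Round 1: R4 [IF visible(obj1) and swims(obj1) and small(obj1) THEN signed(obj1)]; R6 [IF has_feathers(obj1) and swims(obj1) THEN open(obj1)]; R8 [IF hot(obj1) and red(obj1) THEN ready(obj1)]. Adds signed(obj1), open(obj1), ready(obj1).
Round 2: R1 [IF signed(obj1) and valid(obj1) THEN penguin(obj1)]; R7 [IF visible(obj1) and signed(obj1) THEN wooden(obj1)]; R10 [IF ready(obj1) and cold(obj1) THEN flagged(obj1)]. Adds penguin(obj1), wooden(obj1), flagged(obj1).
Round 3: R9 [IF flagged(obj1) and stale(obj1) THEN bird(obj1)]. Adds bird(obj1).
Round 4: R5 [IF bird(obj1) and penguin(obj1) and open(obj1) THEN blue(obj1)]. Adds blue(obj1).
Closure: {active(obj1), approved(obj1), bird(obj1), blue(obj1), cold(obj1), flagged(obj1), green(obj1), has_feathers(obj1), hot(obj1), locked(obj1), open(obj1), penguin(obj1), ready(obj1), red(obj1), signed(obj1), small(obj1), stale(obj1), swims(obj1), valid(obj1), visible(obj1), wooden(obj1)} — 21 facts.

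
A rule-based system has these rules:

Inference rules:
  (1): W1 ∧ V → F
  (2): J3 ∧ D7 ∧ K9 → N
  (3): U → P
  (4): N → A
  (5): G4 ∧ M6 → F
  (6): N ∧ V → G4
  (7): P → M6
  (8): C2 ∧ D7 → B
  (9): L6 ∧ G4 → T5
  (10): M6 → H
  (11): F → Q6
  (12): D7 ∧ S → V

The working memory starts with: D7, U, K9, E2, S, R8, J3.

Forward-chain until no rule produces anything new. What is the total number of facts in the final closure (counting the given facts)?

16

Round 1: (2) [J3 ∧ D7 ∧ K9 → N]; (3) [U → P]; (12) [D7 ∧ S → V]. Adds N, P, V.
Round 2: (4) [N → A]; (6) [N ∧ V → G4]; (7) [P → M6]. Adds A, G4, M6.
Round 3: (5) [G4 ∧ M6 → F]; (10) [M6 → H]. Adds F, H.
Round 4: (11) [F → Q6]. Adds Q6.
Closure: {A, D7, E2, F, G4, H, J3, K9, M6, N, P, Q6, R8, S, U, V} — 16 facts.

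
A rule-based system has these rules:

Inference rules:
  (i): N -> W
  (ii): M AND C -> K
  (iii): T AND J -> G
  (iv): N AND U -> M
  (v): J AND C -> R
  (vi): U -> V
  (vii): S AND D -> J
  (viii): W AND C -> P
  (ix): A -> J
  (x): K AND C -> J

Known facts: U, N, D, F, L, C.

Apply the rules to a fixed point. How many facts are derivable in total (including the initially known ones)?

13

Round 1: (i) [N -> W]; (iv) [N AND U -> M]; (vi) [U -> V]. New: W, M, V.
Round 2: (ii) [M AND C -> K]; (viii) [W AND C -> P]. New: K, P.
Round 3: (x) [K AND C -> J]. New: J.
Round 4: (v) [J AND C -> R]. New: R.
Closure: {C, D, F, J, K, L, M, N, P, R, U, V, W} — 13 facts.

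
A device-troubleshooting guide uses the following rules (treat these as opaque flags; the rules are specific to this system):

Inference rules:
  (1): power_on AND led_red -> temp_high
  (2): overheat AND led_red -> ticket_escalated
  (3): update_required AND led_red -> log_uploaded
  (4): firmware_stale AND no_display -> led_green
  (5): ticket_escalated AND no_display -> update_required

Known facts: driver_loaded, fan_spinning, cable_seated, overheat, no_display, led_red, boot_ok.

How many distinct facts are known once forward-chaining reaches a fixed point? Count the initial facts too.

10

Round 1: (2) [overheat AND led_red -> ticket_escalated]. Adds ticket_escalated.
Round 2: (5) [ticket_escalated AND no_display -> update_required]. Adds update_required.
Round 3: (3) [update_required AND led_red -> log_uploaded]. Adds log_uploaded.
Closure: {boot_ok, cable_seated, driver_loaded, fan_spinning, led_red, log_uploaded, no_display, overheat, ticket_escalated, update_required} — 10 facts.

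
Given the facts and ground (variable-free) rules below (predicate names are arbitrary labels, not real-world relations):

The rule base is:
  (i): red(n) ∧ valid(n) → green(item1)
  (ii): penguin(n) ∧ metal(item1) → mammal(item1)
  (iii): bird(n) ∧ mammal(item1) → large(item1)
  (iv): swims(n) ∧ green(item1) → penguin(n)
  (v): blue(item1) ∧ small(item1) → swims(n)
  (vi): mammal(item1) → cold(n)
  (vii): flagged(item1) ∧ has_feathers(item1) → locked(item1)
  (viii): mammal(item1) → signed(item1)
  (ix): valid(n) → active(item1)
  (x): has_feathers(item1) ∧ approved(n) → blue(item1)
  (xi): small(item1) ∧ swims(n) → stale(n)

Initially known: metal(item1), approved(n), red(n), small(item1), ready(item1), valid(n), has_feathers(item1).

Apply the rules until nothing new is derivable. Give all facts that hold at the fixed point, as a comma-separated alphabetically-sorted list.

Round 1 — (i), (ix), (x), derive green(item1), active(item1), blue(item1).
Round 2 — (v), derive swims(n).
Round 3 — (iv), (xi), derive penguin(n), stale(n).
Round 4 — (ii), derive mammal(item1).
Round 5 — (vi), (viii), derive cold(n), signed(item1).

active(item1), approved(n), blue(item1), cold(n), green(item1), has_feathers(item1), mammal(item1), metal(item1), penguin(n), ready(item1), red(n), signed(item1), small(item1), stale(n), swims(n), valid(n)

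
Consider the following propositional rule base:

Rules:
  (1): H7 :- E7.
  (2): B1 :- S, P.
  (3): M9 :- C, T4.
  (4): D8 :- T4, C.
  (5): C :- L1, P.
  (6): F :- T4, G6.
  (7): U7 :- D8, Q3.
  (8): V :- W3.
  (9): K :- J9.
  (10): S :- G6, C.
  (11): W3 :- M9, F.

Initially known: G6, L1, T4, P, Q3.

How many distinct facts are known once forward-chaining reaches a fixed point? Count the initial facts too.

Round 1 fires (5), (6), giving C, F.
Round 2 fires (3), (4), (10), giving M9, D8, S.
Round 3 fires (2), (7), (11), giving B1, U7, W3.
Round 4 fires (8), giving V.
Closure: {B1, C, D8, F, G6, L1, M9, P, Q3, S, T4, U7, V, W3} — 14 facts.

14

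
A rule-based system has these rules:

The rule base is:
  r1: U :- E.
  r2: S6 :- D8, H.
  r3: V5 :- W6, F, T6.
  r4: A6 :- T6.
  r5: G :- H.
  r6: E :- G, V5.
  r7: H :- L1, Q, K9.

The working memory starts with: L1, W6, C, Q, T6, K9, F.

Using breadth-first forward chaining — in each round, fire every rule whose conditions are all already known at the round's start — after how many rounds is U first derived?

4

Round 1: r3 [V5 :- W6, F, T6.]; r4 [A6 :- T6.]; r7 [H :- L1, Q, K9.]. Adds V5, A6, H.
Round 2: r5 [G :- H.]. Adds G.
Round 3: r6 [E :- G, V5.]. Adds E.
Round 4: r1 [U :- E.]. Adds U.
U first appears in round 4.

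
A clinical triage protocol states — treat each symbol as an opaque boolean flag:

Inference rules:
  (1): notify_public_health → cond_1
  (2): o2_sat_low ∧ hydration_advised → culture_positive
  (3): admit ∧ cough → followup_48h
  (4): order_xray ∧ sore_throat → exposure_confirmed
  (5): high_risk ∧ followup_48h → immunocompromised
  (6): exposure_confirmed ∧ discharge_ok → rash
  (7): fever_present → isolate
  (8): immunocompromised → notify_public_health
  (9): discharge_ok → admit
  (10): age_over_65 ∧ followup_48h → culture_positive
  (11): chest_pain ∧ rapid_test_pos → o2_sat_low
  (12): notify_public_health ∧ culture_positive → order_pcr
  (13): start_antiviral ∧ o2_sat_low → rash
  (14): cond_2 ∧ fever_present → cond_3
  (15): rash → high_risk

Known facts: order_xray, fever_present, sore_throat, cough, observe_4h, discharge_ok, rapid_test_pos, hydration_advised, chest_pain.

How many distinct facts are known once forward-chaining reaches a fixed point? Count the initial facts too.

Round 1 — (4), (7), (9), (11), derive exposure_confirmed, isolate, admit, o2_sat_low.
Round 2 — (2), (3), (6), derive culture_positive, followup_48h, rash.
Round 3 — (15), derive high_risk.
Round 4 — (5), derive immunocompromised.
Round 5 — (8), derive notify_public_health.
Round 6 — (1), (12), derive cond_1, order_pcr.
Closure: {admit, chest_pain, cond_1, cough, culture_positive, discharge_ok, exposure_confirmed, fever_present, followup_48h, high_risk, hydration_advised, immunocompromised, isolate, notify_public_health, o2_sat_low, observe_4h, order_pcr, order_xray, rapid_test_pos, rash, sore_throat} — 21 facts.

21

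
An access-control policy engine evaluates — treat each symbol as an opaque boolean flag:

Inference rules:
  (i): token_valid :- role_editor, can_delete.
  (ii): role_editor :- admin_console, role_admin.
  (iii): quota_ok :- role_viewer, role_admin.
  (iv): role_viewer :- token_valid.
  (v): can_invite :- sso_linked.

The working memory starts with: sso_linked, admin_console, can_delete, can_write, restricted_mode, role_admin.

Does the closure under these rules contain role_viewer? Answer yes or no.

Round 1: (ii) [role_editor :- admin_console, role_admin.]; (v) [can_invite :- sso_linked.]. Adds role_editor, can_invite.
Round 2: (i) [token_valid :- role_editor, can_delete.]. Adds token_valid.
Round 3: (iv) [role_viewer :- token_valid.]. Adds role_viewer.
Round 4: (iii) [quota_ok :- role_viewer, role_admin.]. Adds quota_ok.
role_viewer appears in round 3, so it is derivable.

yes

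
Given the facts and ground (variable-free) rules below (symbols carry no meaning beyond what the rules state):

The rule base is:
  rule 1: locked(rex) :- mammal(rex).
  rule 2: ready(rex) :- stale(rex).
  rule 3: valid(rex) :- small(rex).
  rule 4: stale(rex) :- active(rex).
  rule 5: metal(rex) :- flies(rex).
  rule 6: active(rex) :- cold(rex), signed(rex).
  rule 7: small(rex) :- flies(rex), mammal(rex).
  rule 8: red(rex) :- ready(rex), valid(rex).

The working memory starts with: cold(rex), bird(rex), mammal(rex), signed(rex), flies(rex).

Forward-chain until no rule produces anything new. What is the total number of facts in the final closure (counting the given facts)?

13

Round 1 — rule 1, rule 5, rule 6, rule 7, derive locked(rex), metal(rex), active(rex), small(rex).
Round 2 — rule 3, rule 4, derive valid(rex), stale(rex).
Round 3 — rule 2, derive ready(rex).
Round 4 — rule 8, derive red(rex).
Closure: {active(rex), bird(rex), cold(rex), flies(rex), locked(rex), mammal(rex), metal(rex), ready(rex), red(rex), signed(rex), small(rex), stale(rex), valid(rex)} — 13 facts.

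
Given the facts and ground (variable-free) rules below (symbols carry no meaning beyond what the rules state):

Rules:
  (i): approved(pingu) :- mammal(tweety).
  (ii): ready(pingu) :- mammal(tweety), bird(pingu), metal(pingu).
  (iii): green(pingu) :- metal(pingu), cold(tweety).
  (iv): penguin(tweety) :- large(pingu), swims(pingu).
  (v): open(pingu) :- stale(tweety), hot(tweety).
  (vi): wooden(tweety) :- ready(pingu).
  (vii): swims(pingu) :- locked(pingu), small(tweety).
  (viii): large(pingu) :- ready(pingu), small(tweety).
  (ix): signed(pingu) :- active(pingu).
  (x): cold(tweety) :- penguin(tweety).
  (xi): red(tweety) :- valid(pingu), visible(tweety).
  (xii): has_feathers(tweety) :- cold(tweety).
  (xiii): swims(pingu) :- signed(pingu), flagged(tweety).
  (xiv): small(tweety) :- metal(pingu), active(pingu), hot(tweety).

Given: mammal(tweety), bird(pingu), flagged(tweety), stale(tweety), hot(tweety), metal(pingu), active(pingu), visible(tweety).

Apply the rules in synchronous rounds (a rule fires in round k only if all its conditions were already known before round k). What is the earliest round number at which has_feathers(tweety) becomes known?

5

Round 1: (i) [approved(pingu) :- mammal(tweety).]; (ii) [ready(pingu) :- mammal(tweety), bird(pingu), metal(pingu).]; (v) [open(pingu) :- stale(tweety), hot(tweety).]; (ix) [signed(pingu) :- active(pingu).]; (xiv) [small(tweety) :- metal(pingu), active(pingu), hot(tweety).]. Adds approved(pingu), ready(pingu), open(pingu), signed(pingu), small(tweety).
Round 2: (vi) [wooden(tweety) :- ready(pingu).]; (viii) [large(pingu) :- ready(pingu), small(tweety).]; (xiii) [swims(pingu) :- signed(pingu), flagged(tweety).]. Adds wooden(tweety), large(pingu), swims(pingu).
Round 3: (iv) [penguin(tweety) :- large(pingu), swims(pingu).]. Adds penguin(tweety).
Round 4: (x) [cold(tweety) :- penguin(tweety).]. Adds cold(tweety).
Round 5: (iii) [green(pingu) :- metal(pingu), cold(tweety).]; (xii) [has_feathers(tweety) :- cold(tweety).]. Adds green(pingu), has_feathers(tweety).
has_feathers(tweety) first appears in round 5.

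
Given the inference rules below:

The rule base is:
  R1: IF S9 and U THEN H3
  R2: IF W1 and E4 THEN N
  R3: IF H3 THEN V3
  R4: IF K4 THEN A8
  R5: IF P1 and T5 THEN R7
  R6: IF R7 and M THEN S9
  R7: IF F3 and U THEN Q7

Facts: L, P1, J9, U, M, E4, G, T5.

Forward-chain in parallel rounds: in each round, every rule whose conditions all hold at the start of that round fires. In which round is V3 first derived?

Round 1 — R5, derive R7.
Round 2 — R6, derive S9.
Round 3 — R1, derive H3.
Round 4 — R3, derive V3.
V3 first appears in round 4.

4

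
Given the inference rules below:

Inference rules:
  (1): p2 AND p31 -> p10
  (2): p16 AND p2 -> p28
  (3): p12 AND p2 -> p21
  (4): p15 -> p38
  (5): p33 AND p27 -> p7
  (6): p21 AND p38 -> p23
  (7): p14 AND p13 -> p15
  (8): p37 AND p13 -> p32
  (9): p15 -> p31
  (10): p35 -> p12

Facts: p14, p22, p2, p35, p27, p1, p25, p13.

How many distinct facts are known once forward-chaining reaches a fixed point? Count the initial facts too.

15

Round 1: (7) [p14 AND p13 -> p15]; (10) [p35 -> p12]. New: p15, p12.
Round 2: (3) [p12 AND p2 -> p21]; (4) [p15 -> p38]; (9) [p15 -> p31]. New: p21, p38, p31.
Round 3: (1) [p2 AND p31 -> p10]; (6) [p21 AND p38 -> p23]. New: p10, p23.
Closure: {p1, p10, p12, p13, p14, p15, p2, p21, p22, p23, p25, p27, p31, p35, p38} — 15 facts.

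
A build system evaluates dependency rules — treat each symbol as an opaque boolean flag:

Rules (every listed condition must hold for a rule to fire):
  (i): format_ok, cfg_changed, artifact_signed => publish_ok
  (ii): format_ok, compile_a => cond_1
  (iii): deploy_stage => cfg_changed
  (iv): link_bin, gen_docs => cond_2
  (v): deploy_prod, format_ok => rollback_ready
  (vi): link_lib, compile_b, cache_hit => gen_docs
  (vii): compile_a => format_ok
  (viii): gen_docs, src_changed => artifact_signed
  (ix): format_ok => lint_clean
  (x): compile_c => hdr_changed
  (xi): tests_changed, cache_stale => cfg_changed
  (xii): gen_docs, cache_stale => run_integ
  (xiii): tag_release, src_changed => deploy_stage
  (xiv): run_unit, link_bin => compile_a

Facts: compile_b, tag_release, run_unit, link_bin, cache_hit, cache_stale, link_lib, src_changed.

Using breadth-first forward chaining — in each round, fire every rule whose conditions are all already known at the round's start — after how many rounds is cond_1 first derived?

Round 1: (vi) [link_lib, compile_b, cache_hit => gen_docs]; (xiii) [tag_release, src_changed => deploy_stage]; (xiv) [run_unit, link_bin => compile_a]. New: gen_docs, deploy_stage, compile_a.
Round 2: (iii) [deploy_stage => cfg_changed]; (iv) [link_bin, gen_docs => cond_2]; (vii) [compile_a => format_ok]; (viii) [gen_docs, src_changed => artifact_signed]; (xii) [gen_docs, cache_stale => run_integ]. New: cfg_changed, cond_2, format_ok, artifact_signed, run_integ.
Round 3: (i) [format_ok, cfg_changed, artifact_signed => publish_ok]; (ii) [format_ok, compile_a => cond_1]; (ix) [format_ok => lint_clean]. New: publish_ok, cond_1, lint_clean.
cond_1 first appears in round 3.

3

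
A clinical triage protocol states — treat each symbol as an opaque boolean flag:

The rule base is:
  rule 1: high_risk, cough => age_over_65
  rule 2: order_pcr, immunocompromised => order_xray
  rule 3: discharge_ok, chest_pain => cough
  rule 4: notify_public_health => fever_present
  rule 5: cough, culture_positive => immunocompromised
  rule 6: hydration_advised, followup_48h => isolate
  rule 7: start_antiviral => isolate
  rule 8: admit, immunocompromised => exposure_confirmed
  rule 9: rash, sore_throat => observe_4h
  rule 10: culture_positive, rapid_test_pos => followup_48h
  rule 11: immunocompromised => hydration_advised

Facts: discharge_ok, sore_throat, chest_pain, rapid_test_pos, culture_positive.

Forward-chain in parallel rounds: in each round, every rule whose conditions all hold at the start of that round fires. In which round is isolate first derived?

4

Round 1 fires rule 3, rule 10, giving cough, followup_48h.
Round 2 fires rule 5, giving immunocompromised.
Round 3 fires rule 11, giving hydration_advised.
Round 4 fires rule 6, giving isolate.
isolate first appears in round 4.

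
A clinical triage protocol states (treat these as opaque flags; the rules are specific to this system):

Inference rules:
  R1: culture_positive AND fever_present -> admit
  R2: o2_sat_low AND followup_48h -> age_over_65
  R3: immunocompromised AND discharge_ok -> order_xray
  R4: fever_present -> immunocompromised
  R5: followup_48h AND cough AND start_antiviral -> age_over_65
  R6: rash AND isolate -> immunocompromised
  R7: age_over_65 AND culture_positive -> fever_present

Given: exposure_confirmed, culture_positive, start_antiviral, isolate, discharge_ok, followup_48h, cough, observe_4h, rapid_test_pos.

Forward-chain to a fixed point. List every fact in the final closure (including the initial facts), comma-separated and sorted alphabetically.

admit, age_over_65, cough, culture_positive, discharge_ok, exposure_confirmed, fever_present, followup_48h, immunocompromised, isolate, observe_4h, order_xray, rapid_test_pos, start_antiviral

[1] R5 [followup_48h AND cough AND start_antiviral -> age_over_65]. ⇒ new: age_over_65.
[2] R7 [age_over_65 AND culture_positive -> fever_present]. ⇒ new: fever_present.
[3] R1 [culture_positive AND fever_present -> admit]; R4 [fever_present -> immunocompromised]. ⇒ new: admit, immunocompromised.
[4] R3 [immunocompromised AND discharge_ok -> order_xray]. ⇒ new: order_xray.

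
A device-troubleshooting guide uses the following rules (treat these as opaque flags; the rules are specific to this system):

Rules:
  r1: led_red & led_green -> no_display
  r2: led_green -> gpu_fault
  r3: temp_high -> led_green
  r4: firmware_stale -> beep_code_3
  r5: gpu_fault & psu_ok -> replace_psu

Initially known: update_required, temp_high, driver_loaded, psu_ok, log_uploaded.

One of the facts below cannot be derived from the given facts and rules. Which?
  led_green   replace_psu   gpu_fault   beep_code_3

beep_code_3

[1] r3 [temp_high -> led_green]. ⇒ new: led_green.
[2] r2 [led_green -> gpu_fault]. ⇒ new: gpu_fault.
[3] r5 [gpu_fault & psu_ok -> replace_psu]. ⇒ new: replace_psu.
Derived: led_green (round 1), replace_psu (round 3), gpu_fault (round 2). beep_code_3 never appears in any round.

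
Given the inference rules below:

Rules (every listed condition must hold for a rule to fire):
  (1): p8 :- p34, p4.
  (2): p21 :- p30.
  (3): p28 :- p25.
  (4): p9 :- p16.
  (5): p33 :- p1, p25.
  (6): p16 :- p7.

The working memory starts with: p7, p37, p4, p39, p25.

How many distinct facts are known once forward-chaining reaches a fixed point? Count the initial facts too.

8

Round 1 fires (3), (6), giving p28, p16.
Round 2 fires (4), giving p9.
Closure: {p16, p25, p28, p37, p39, p4, p7, p9} — 8 facts.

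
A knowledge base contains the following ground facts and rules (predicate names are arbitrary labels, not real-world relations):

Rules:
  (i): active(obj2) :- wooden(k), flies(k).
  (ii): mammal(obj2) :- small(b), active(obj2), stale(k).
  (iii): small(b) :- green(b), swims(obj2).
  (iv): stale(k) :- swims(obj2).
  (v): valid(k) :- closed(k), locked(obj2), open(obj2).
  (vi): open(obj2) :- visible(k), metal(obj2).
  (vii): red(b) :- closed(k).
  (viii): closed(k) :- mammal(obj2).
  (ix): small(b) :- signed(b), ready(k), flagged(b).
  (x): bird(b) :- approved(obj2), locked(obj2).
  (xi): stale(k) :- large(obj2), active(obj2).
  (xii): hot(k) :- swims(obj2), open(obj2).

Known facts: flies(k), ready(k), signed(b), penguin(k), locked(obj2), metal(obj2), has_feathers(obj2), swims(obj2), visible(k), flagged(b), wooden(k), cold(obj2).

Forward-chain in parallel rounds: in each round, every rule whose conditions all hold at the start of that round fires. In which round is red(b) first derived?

Round 1 — (i), (iv), (vi), (ix), derive active(obj2), stale(k), open(obj2), small(b).
Round 2 — (ii), (xii), derive mammal(obj2), hot(k).
Round 3 — (viii), derive closed(k).
Round 4 — (v), (vii), derive valid(k), red(b).
red(b) first appears in round 4.

4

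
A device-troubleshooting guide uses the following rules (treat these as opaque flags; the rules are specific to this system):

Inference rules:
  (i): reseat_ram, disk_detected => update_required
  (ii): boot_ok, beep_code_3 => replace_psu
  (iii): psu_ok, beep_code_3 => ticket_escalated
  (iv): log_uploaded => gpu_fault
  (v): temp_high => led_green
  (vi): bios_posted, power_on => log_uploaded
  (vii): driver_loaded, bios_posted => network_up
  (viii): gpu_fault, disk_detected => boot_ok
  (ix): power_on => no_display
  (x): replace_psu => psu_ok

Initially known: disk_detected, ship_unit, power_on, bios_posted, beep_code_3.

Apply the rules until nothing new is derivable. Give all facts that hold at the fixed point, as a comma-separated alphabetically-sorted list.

Round 1 — (vi), (ix), derive log_uploaded, no_display.
Round 2 — (iv), derive gpu_fault.
Round 3 — (viii), derive boot_ok.
Round 4 — (ii), derive replace_psu.
Round 5 — (x), derive psu_ok.
Round 6 — (iii), derive ticket_escalated.

beep_code_3, bios_posted, boot_ok, disk_detected, gpu_fault, log_uploaded, no_display, power_on, psu_ok, replace_psu, ship_unit, ticket_escalated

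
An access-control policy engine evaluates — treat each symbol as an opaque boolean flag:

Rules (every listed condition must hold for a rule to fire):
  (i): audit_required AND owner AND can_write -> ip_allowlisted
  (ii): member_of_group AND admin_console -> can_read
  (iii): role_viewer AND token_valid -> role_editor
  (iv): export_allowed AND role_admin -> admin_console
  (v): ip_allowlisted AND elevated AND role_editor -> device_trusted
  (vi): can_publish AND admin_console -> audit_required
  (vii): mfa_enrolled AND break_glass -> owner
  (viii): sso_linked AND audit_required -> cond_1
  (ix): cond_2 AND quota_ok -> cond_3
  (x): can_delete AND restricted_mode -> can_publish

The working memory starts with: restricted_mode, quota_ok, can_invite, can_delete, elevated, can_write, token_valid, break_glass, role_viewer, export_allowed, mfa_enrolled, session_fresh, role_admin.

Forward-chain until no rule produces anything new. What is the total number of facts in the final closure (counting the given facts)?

Round 1 fires (iii), (iv), (vii), (x), giving role_editor, admin_console, owner, can_publish.
Round 2 fires (vi), giving audit_required.
Round 3 fires (i), giving ip_allowlisted.
Round 4 fires (v), giving device_trusted.
Closure: {admin_console, audit_required, break_glass, can_delete, can_invite, can_publish, can_write, device_trusted, elevated, export_allowed, ip_allowlisted, mfa_enrolled, owner, quota_ok, restricted_mode, role_admin, role_editor, role_viewer, session_fresh, token_valid} — 20 facts.

20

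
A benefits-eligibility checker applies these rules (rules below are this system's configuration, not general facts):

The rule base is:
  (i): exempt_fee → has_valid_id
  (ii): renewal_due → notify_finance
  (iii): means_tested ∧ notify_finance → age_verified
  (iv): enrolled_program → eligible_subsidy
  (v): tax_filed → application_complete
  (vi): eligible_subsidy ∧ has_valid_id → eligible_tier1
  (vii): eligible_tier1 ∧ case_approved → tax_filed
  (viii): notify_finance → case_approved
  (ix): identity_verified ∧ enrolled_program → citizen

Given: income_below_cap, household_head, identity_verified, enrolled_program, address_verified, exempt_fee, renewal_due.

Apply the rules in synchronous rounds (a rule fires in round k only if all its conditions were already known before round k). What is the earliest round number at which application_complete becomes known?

4

[1] (i) [exempt_fee → has_valid_id]; (ii) [renewal_due → notify_finance]; (iv) [enrolled_program → eligible_subsidy]; (ix) [identity_verified ∧ enrolled_program → citizen]. ⇒ new: has_valid_id, notify_finance, eligible_subsidy, citizen.
[2] (vi) [eligible_subsidy ∧ has_valid_id → eligible_tier1]; (viii) [notify_finance → case_approved]. ⇒ new: eligible_tier1, case_approved.
[3] (vii) [eligible_tier1 ∧ case_approved → tax_filed]. ⇒ new: tax_filed.
[4] (v) [tax_filed → application_complete]. ⇒ new: application_complete.
application_complete first appears in round 4.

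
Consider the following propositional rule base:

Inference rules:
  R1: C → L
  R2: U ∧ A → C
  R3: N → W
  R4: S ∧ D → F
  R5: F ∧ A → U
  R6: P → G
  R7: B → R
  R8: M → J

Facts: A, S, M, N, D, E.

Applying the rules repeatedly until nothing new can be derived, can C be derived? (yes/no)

yes

Round 1 — R3, R4, R8, derive W, F, J.
Round 2 — R5, derive U.
Round 3 — R2, derive C.
Round 4 — R1, derive L.
C appears in round 3, so it is derivable.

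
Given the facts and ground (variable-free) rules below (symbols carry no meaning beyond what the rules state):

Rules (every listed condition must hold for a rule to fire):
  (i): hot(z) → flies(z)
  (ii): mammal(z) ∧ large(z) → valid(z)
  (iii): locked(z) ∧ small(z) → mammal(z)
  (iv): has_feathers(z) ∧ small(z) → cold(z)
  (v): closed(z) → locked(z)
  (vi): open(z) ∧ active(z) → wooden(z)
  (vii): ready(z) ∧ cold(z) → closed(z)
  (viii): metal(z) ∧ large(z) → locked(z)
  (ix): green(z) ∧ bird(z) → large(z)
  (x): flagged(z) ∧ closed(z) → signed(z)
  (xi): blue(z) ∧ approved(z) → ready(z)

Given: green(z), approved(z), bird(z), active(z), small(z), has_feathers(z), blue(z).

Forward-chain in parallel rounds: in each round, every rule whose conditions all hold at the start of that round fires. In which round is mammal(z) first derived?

4

Round 1: (iv) [has_feathers(z) ∧ small(z) → cold(z)]; (ix) [green(z) ∧ bird(z) → large(z)]; (xi) [blue(z) ∧ approved(z) → ready(z)]. Adds cold(z), large(z), ready(z).
Round 2: (vii) [ready(z) ∧ cold(z) → closed(z)]. Adds closed(z).
Round 3: (v) [closed(z) → locked(z)]. Adds locked(z).
Round 4: (iii) [locked(z) ∧ small(z) → mammal(z)]. Adds mammal(z).
mammal(z) first appears in round 4.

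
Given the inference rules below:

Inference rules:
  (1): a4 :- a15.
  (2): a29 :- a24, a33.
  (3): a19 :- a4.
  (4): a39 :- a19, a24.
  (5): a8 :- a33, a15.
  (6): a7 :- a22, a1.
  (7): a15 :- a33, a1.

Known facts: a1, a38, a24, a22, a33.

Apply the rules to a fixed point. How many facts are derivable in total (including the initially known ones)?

Round 1 — (2), (6), (7), derive a29, a7, a15.
Round 2 — (1), (5), derive a4, a8.
Round 3 — (3), derive a19.
Round 4 — (4), derive a39.
Closure: {a1, a15, a19, a22, a24, a29, a33, a38, a39, a4, a7, a8} — 12 facts.

12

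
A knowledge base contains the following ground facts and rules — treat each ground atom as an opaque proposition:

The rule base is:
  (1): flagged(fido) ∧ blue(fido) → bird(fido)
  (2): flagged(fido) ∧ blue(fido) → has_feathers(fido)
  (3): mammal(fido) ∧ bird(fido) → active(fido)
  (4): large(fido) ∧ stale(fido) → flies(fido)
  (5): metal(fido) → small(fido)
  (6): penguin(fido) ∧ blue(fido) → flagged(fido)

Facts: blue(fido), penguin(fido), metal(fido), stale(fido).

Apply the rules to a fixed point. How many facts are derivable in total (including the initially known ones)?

8

Round 1 — (5), (6), derive small(fido), flagged(fido).
Round 2 — (1), (2), derive bird(fido), has_feathers(fido).
Closure: {bird(fido), blue(fido), flagged(fido), has_feathers(fido), metal(fido), penguin(fido), small(fido), stale(fido)} — 8 facts.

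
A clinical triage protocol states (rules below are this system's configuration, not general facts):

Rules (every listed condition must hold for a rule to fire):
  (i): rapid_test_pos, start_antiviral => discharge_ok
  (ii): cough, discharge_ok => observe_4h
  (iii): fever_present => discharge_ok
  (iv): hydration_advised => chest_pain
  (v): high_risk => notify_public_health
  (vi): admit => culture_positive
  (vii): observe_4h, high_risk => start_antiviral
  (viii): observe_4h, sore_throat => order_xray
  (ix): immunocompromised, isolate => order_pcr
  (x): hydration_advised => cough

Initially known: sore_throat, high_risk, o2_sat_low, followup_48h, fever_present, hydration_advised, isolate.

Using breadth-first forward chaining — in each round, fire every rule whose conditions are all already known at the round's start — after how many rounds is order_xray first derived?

Round 1: (iii) [fever_present => discharge_ok]; (iv) [hydration_advised => chest_pain]; (v) [high_risk => notify_public_health]; (x) [hydration_advised => cough]. New: discharge_ok, chest_pain, notify_public_health, cough.
Round 2: (ii) [cough, discharge_ok => observe_4h]. New: observe_4h.
Round 3: (vii) [observe_4h, high_risk => start_antiviral]; (viii) [observe_4h, sore_throat => order_xray]. New: start_antiviral, order_xray.
order_xray first appears in round 3.

3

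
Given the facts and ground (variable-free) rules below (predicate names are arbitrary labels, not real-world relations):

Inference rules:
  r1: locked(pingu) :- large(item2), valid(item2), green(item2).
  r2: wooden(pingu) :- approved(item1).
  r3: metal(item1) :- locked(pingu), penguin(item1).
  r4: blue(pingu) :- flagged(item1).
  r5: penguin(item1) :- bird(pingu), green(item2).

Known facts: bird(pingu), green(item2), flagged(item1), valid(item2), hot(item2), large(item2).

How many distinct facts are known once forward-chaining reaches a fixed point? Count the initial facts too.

Round 1: r1 [locked(pingu) :- large(item2), valid(item2), green(item2).]; r4 [blue(pingu) :- flagged(item1).]; r5 [penguin(item1) :- bird(pingu), green(item2).]. New: locked(pingu), blue(pingu), penguin(item1).
Round 2: r3 [metal(item1) :- locked(pingu), penguin(item1).]. New: metal(item1).
Closure: {bird(pingu), blue(pingu), flagged(item1), green(item2), hot(item2), large(item2), locked(pingu), metal(item1), penguin(item1), valid(item2)} — 10 facts.

10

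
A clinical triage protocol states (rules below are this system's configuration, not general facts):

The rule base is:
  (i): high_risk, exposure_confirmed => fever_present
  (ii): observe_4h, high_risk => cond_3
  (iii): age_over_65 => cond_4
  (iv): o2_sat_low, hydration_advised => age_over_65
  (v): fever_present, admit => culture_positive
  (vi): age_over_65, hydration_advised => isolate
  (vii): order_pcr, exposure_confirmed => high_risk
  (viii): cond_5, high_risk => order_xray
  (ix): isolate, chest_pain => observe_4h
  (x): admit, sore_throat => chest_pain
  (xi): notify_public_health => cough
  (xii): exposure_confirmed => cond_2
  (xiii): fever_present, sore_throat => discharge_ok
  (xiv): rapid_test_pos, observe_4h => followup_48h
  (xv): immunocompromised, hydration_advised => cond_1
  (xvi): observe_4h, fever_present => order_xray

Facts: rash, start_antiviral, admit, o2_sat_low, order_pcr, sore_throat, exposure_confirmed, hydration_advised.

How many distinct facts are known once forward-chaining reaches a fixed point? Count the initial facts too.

Round 1 fires (iv), (vii), (x), (xii), giving age_over_65, high_risk, chest_pain, cond_2.
Round 2 fires (i), (iii), (vi), giving fever_present, cond_4, isolate.
Round 3 fires (v), (ix), (xiii), giving culture_positive, observe_4h, discharge_ok.
Round 4 fires (ii), (xvi), giving cond_3, order_xray.
Closure: {admit, age_over_65, chest_pain, cond_2, cond_3, cond_4, culture_positive, discharge_ok, exposure_confirmed, fever_present, high_risk, hydration_advised, isolate, o2_sat_low, observe_4h, order_pcr, order_xray, rash, sore_throat, start_antiviral} — 20 facts.

20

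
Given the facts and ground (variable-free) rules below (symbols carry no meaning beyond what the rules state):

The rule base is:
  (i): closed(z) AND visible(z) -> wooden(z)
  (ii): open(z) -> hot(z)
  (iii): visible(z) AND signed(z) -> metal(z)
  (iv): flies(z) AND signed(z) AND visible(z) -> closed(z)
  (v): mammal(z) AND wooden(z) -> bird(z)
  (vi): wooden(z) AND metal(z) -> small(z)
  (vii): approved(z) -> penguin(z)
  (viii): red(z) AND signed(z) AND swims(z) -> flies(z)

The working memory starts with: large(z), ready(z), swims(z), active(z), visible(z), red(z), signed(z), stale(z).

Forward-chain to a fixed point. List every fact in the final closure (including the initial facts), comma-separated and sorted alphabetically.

[1] (iii) [visible(z) AND signed(z) -> metal(z)]; (viii) [red(z) AND signed(z) AND swims(z) -> flies(z)]. ⇒ new: metal(z), flies(z).
[2] (iv) [flies(z) AND signed(z) AND visible(z) -> closed(z)]. ⇒ new: closed(z).
[3] (i) [closed(z) AND visible(z) -> wooden(z)]. ⇒ new: wooden(z).
[4] (vi) [wooden(z) AND metal(z) -> small(z)]. ⇒ new: small(z).

active(z), closed(z), flies(z), large(z), metal(z), ready(z), red(z), signed(z), small(z), stale(z), swims(z), visible(z), wooden(z)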